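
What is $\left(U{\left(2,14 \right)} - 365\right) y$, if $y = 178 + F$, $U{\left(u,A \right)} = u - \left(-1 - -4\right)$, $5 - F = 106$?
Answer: $-28182$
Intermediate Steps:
$F = -101$ ($F = 5 - 106 = -101$)
$U{\left(u,A \right)} = -3 + u$ ($U{\left(u,A \right)} = u - \left(-1 + 4\right) = u - 3 = -3 + u$)
$y = 77$ ($y = 178 - 101 = 77$)
$\left(U{\left(2,14 \right)} - 365\right) y = \left(\left(-3 + 2\right) - 365\right) 77 = \left(-1 - 365\right) 77 = \left(-366\right) 77 = -28182$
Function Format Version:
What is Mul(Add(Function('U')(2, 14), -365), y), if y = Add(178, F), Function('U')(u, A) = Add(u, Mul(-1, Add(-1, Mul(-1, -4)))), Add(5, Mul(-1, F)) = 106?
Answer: -28182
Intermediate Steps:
F = -101 (F = Add(5, Mul(-1, 106)) = Add(5, -106) = -101)
Function('U')(u, A) = Add(-3, u) (Function('U')(u, A) = Add(u, Mul(-1, Add(-1, 4))) = Add(u, Mul(-1, 3)) = Add(u, -3) = Add(-3, u))
y = 77 (y = Add(178, -101) = 77)
Mul(Add(Function('U')(2, 14), -365), y) = Mul(Add(Add(-3, 2), -365), 77) = Mul(Add(-1, -365), 77) = Mul(-366, 77) = -28182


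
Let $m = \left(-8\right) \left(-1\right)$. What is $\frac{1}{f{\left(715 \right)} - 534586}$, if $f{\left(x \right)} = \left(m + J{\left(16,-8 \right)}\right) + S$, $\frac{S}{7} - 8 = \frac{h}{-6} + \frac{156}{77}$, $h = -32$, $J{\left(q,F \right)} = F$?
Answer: $- \frac{33}{17637790} \approx -1.871 \cdot 10^{-6}$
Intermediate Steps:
$S = \frac{3548}{33}$ ($S = 56 + 7 \left(- \frac{32}{-6} + \frac{156}{77}\right) = 56 + 7 \left(\left(-32\right) \left(- \frac{1}{6}\right) + 156 \cdot \frac{1}{77}\right) = 56 + 7 \left(\frac{16}{3} + \frac{156}{77}\right) = 56 + 7 \cdot \frac{1700}{231} = 56 + \frac{1700}{33} = \frac{3548}{33} \approx 107.52$)
$m = 8$
$f{\left(x \right)} = \frac{3548}{33}$ ($f{\left(x \right)} = \left(8 - 8\right) + \frac{3548}{33} = 0 + \frac{3548}{33} = \frac{3548}{33}$)
$\frac{1}{f{\left(715 \right)} - 534586} = \frac{1}{\frac{3548}{33} - 534586} = \frac{1}{- \frac{17637790}{33}} = - \frac{33}{17637790}$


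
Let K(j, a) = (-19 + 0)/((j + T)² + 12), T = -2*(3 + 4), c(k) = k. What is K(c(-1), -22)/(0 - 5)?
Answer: 19/1185 ≈ 0.016034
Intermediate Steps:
T = -14 (T = -2*7 = -14)
K(j, a) = -19/(12 + (-14 + j)²) (K(j, a) = (-19 + 0)/((j - 14)² + 12) = -19/((-14 + j)² + 12) = -19/(12 + (-14 + j)²))
K(c(-1), -22)/(0 - 5) = (-19/(12 + (-14 - 1)²))/(0 - 5) = -19/(12 + (-15)²)/(-5) = -19/(12 + 225)*(-⅕) = -19/237*(-⅕) = 19/1185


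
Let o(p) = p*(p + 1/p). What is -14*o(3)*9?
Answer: -1260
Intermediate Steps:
-14*o(3)*9 = -14*(1 + 3**2)*9 = -14*(1 + 9)*9 = -14*10*9 = -140*9 = -1260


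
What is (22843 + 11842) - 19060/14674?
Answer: 254474315/7337 ≈ 34684.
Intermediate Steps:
(22843 + 11842) - 19060/14674 = 34685 - 19060/14674 = 34685 - 1*9530/7337 = 34685 - 9530/7337 = 254474315/7337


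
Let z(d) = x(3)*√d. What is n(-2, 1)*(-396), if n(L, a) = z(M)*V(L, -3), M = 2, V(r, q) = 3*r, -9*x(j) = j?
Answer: -792*√2 ≈ -1120.1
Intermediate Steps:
x(j) = -j/9
z(d) = -√d/3 (z(d) = (-⅑*3)*√d = -√d/3)
n(L, a) = -L*√2 (n(L, a) = (-√2/3)*(3*L) = -L*√2)
n(-2, 1)*(-396) = -1*(-2)*√2*(-396) = (2*√2)*(-396) = -792*√2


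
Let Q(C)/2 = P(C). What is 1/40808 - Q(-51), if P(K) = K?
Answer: 4162417/40808 ≈ 102.00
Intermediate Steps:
Q(C) = 2*C
1/40808 - Q(-51) = 1/40808 - 2*(-51) = 1/40808 - 1*(-102) = 1/40808 + 102 = 4162417/40808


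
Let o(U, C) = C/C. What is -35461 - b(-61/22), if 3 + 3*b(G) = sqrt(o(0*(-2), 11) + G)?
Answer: -35460 - I*sqrt(858)/66 ≈ -35460.0 - 0.44381*I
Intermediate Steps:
o(U, C) = 1
b(G) = -1 + sqrt(1 + G)/3
-35461 - b(-61/22) = -35461 - (-1 + sqrt(1 - 61/22)/3) = -35461 - (-1 + sqrt(-39/22)/3) = -35461 - (-1 + (I*sqrt(858)/22)/3) = -35461 - (-1 + I*sqrt(858)/66) = -35461 + (1 - I*sqrt(858)/66) = -35460 - I*sqrt(858)/66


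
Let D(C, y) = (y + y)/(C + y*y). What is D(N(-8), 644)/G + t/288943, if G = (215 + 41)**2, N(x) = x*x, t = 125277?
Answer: 425696504043023/981840334028800 ≈ 0.43357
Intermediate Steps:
N(x) = x**2
D(C, y) = 2*y/(C + y**2) (D(C, y) = (2*y)/(C + y**2) = 2*y/(C + y**2))
G = 65536 (G = 256**2 = 65536)
D(N(-8), 644)/G + t/288943 = (2*644/((-8)**2 + 644**2))/65536 + 125277/288943 = (2*644/(64 + 414736))*(1/65536) + 125277*(1/288943) = (2*644/414800)*(1/65536) + 125277/288943 = (2*644*(1/414800))*(1/65536) + 125277/288943 = (161/51850)*(1/65536) + 125277/288943 = 161/3398041600 + 125277/288943 = 425696504043023/981840334028800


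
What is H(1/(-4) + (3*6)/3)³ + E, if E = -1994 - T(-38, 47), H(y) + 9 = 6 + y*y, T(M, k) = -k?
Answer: 103309729/4096 ≈ 25222.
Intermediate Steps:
H(y) = -3 + y² (H(y) = -9 + (6 + y*y) = -9 + (6 + y²) = -3 + y²)
E = -1947 (E = -1994 - (-1)*47 = -1994 - 1*(-47) = -1994 + 47 = -1947)
H(1/(-4) + (3*6)/3)³ + E = (-3 + (1/(-4) + (3*6)/3)²)³ - 1947 = (-3 + (1*(-¼) + 18*(⅓))²)³ - 1947 = (-3 + (-¼ + 6)²)³ - 1947 = (-3 + (23/4)²)³ - 1947 = (-3 + 529/16)³ - 1947 = (481/16)³ - 1947 = 111284641/4096 - 1947 = 103309729/4096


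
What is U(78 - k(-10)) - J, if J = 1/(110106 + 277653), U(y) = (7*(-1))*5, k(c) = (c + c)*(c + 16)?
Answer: -13571566/387759 ≈ -35.000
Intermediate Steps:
k(c) = 2*c*(16 + c) (k(c) = (2*c)*(16 + c) = 2*c*(16 + c))
U(y) = -35 (U(y) = -7*5 = -35)
J = 1/387759 ≈ 2.5789e-6
U(78 - k(-10)) - J = -35 - 1*1/387759 = -35 - 1/387759 = -13571566/387759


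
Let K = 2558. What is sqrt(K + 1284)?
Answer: sqrt(3842) ≈ 61.984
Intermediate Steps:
sqrt(K + 1284) = sqrt(2558 + 1284) = sqrt(3842)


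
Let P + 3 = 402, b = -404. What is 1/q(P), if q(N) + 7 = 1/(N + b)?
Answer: -5/36 ≈ -0.13889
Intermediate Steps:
P = 399 (P = -3 + 402 = 399)
q(N) = -7 + 1/(-404 + N) (q(N) = -7 + 1/(N - 404) = -7 + 1/(-404 + N))
1/q(P) = 1/((2829 - 7*399)/(-404 + 399)) = 1/((2829 - 2793)/(-5)) = 1/(-⅕*36) = 1/(-36/5) = -5/36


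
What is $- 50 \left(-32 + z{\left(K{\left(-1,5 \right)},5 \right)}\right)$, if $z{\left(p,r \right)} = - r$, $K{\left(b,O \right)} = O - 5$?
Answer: $1850$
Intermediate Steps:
$K{\left(b,O \right)} = -5 + O$
$- 50 \left(-32 + z{\left(K{\left(-1,5 \right)},5 \right)}\right) = - 50 \left(-32 - 5\right) = \left(-50\right) \left(-37\right) = 1850$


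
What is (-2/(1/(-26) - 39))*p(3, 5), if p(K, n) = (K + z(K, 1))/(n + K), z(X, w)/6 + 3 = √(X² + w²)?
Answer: -39/406 + 39*√10/1015 ≈ 0.025447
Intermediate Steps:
z(X, w) = -18 + 6*√(X² + w²)
p(K, n) = (-18 + K + 6*√(1 + K²))/(K + n) (p(K, n) = (K + (-18 + 6*√(K² + 1²)))/(n + K) = (K + (-18 + 6*√(K² + 1)))/(K + n) = (K + (-18 + 6*√(1 + K²)))/(K + n) = (-18 + K + 6*√(1 + K²))/(K + n))
(-2/(1/(-26) - 39))*p(3, 5) = (-2/(1/(-26) - 39))*((-18 + 3 + 6*√(1 + 3²))/(3 + 5)) = (-2/(-1/26 - 39))*((-18 + 3 + 6*√(1 + 9))/8) = (-2/(-1015/26))*((-18 + 3 + 6*√10)/8) = (-2*(-26/1015))*((-15 + 6*√10)/8) = 52*(-15/8 + 3*√10/4)/1015 = -39/406 + 39*√10/1015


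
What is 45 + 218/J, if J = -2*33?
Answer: 1376/33 ≈ 41.697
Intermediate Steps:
J = -66
45 + 218/J = 45 + 218/(-66) = 45 + 218*(-1/66) = 45 - 109/33 = 1376/33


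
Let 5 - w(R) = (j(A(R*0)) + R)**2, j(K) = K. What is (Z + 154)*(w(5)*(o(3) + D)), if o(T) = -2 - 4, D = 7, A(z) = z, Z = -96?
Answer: -1160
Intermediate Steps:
o(T) = -6
w(R) = 5 - R**2 (w(R) = 5 - (R*0 + R)**2 = 5 - (0 + R)**2 = 5 - R**2)
(Z + 154)*(w(5)*(o(3) + D)) = (-96 + 154)*((5 - 1*5**2)*(-6 + 7)) = 58*((5 - 1*25)*1) = 58*((5 - 25)*1) = 58*(-20*1) = 58*(-20) = -1160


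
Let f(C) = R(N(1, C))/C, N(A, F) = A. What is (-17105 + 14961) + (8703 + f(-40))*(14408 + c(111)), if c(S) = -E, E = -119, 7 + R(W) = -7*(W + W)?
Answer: 5057358547/40 ≈ 1.2643e+8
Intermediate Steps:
R(W) = -7 - 14*W (R(W) = -7 - 7*(W + W) = -7 - 14*W)
c(S) = 119 (c(S) = -1*(-119) = 119)
f(C) = -21/C (f(C) = (-7 - 14*1)/C = (-7 - 14)/C = -21/C)
(-17105 + 14961) + (8703 + f(-40))*(14408 + c(111)) = (-17105 + 14961) + (8703 - 21/(-40))*(14408 + 119) = -2144 + (8703 - 21*(-1/40))*14527 = -2144 + (8703 + 21/40)*14527 = -2144 + (348141/40)*14527 = -2144 + 5057444307/40 = 5057358547/40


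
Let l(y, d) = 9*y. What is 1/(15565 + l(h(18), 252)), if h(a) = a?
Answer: 1/15727 ≈ 6.3585e-5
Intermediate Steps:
1/(15565 + l(h(18), 252)) = 1/(15565 + 9*18) = 1/(15565 + 162) = 1/15727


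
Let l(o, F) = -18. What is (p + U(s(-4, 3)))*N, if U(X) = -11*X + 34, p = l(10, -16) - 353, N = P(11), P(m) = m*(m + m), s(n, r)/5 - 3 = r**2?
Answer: -241274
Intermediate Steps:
s(n, r) = 15 + 5*r**2
P(m) = 2*m**2 (P(m) = m*(2*m) = 2*m**2)
N = 242 (N = 2*11**2 = 2*121 = 242)
p = -371 (p = -18 - 353 = -371)
U(X) = 34 - 11*X
(p + U(s(-4, 3)))*N = (-371 + (34 - 11*(15 + 5*3**2)))*242 = (-371 + (34 - 11*(15 + 5*9)))*242 = (-371 + (34 - 11*(15 + 45)))*242 = (-371 + (34 - 11*60))*242 = (-371 + (34 - 660))*242 = (-371 - 626)*242 = -997*242 = -241274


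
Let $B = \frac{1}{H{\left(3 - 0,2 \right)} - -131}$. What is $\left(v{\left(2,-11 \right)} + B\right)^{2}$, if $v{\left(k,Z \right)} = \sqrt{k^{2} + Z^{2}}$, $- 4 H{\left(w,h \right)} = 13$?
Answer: $\frac{32640141}{261121} + \frac{40 \sqrt{5}}{511} \approx 125.18$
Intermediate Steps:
$H{\left(w,h \right)} = - \frac{13}{4}$ ($H{\left(w,h \right)} = \left(- \frac{1}{4}\right) 13 = - \frac{13}{4}$)
$v{\left(k,Z \right)} = \sqrt{Z^{2} + k^{2}}$
$B = \frac{4}{511}$ ($B = \frac{1}{- \frac{13}{4} - -131} = \frac{1}{- \frac{13}{4} + 131} = \frac{1}{\frac{511}{4}} = \frac{4}{511} \approx 0.0078278$)
$\left(v{\left(2,-11 \right)} + B\right)^{2} = \left(\sqrt{\left(-11\right)^{2} + 2^{2}} + \frac{4}{511}\right)^{2} = \left(\sqrt{121 + 4} + \frac{4}{511}\right)^{2} = \left(\sqrt{125} + \frac{4}{511}\right)^{2} = \left(5 \sqrt{5} + \frac{4}{511}\right)^{2} = \left(\frac{4}{511} + 5 \sqrt{5}\right)^{2}$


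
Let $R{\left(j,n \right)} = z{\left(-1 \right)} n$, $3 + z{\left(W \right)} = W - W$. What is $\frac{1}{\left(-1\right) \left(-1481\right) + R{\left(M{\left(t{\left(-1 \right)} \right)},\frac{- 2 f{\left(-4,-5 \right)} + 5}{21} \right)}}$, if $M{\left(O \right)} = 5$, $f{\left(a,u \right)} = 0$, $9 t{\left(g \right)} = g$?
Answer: $\frac{7}{10362} \approx 0.00067555$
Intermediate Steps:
$t{\left(g \right)} = \frac{g}{9}$
$z{\left(W \right)} = -3$ ($z{\left(W \right)} = -3 + \left(W - W\right) = -3 + 0 = -3$)
$R{\left(j,n \right)} = - 3 n$
$\frac{1}{\left(-1\right) \left(-1481\right) + R{\left(M{\left(t{\left(-1 \right)} \right)},\frac{- 2 f{\left(-4,-5 \right)} + 5}{21} \right)}} = \frac{1}{\left(-1\right) \left(-1481\right) - 3 \frac{\left(-2\right) 0 + 5}{21}} = \frac{1}{1481 - 3 \left(0 + 5\right) \frac{1}{21}} = \frac{1}{1481 - 3 \cdot 5 \cdot \frac{1}{21}} = \frac{1}{1481 - \frac{5}{7}} = \frac{1}{\frac{10362}{7}} = \frac{7}{10362}$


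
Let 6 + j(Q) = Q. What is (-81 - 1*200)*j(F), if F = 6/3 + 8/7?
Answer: 5620/7 ≈ 802.86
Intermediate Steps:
F = 22/7 (F = 6*(⅓) + 8*(⅐) = 2 + 8/7 = 22/7 ≈ 3.1429)
j(Q) = -6 + Q
(-81 - 1*200)*j(F) = (-81 - 1*200)*(-6 + 22/7) = (-81 - 200)*(-20/7) = -281*(-20/7) = 5620/7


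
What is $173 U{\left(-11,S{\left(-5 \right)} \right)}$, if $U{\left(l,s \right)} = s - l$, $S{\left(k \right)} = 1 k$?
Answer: $1038$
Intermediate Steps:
$S{\left(k \right)} = k$
$173 U{\left(-11,S{\left(-5 \right)} \right)} = 173 \left(-5 - -11\right) = 173 \left(-5 + 11\right) = 173 \cdot 6 = 1038$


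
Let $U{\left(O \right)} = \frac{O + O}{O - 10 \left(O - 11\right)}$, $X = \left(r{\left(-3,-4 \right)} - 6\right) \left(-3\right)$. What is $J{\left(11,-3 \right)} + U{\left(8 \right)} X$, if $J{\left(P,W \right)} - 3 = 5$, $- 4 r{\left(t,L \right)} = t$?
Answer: $\frac{278}{19} \approx 14.632$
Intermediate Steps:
$r{\left(t,L \right)} = - \frac{t}{4}$
$J{\left(P,W \right)} = 8$ ($J{\left(P,W \right)} = 3 + 5 = 8$)
$X = \frac{63}{4}$ ($X = \left(\left(- \frac{1}{4}\right) \left(-3\right) - 6\right) \left(-3\right) = \left(\frac{3}{4} - 6\right) \left(-3\right) = \left(- \frac{21}{4}\right) \left(-3\right) = \frac{63}{4} \approx 15.75$)
$U{\left(O \right)} = \frac{2 O}{110 - 9 O}$ ($U{\left(O \right)} = \frac{2 O}{O - 10 \left(-11 + O\right)} = \frac{2 O}{O - \left(-110 + 10 O\right)} = \frac{2 O}{110 - 9 O}$)
$J{\left(11,-3 \right)} + U{\left(8 \right)} X = 8 + \left(-2\right) 8 \frac{1}{-110 + 9 \cdot 8} \cdot \frac{63}{4} = 8 + \left(-2\right) 8 \frac{1}{-110 + 72} \cdot \frac{63}{4} = 8 + \left(-2\right) 8 \frac{1}{-38} \cdot \frac{63}{4} = 8 + \left(-2\right) 8 \left(- \frac{1}{38}\right) \frac{63}{4} = 8 + \frac{8}{19} \cdot \frac{63}{4} = 8 + \frac{126}{19} = \frac{278}{19}$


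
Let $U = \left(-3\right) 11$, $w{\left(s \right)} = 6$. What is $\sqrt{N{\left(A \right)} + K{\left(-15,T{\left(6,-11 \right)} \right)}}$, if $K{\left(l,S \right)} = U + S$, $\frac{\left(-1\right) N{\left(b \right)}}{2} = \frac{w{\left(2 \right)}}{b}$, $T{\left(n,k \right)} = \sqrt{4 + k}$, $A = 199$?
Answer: $\frac{\sqrt{-1309221 + 39601 i \sqrt{7}}}{199} \approx 0.22989 + 5.7544 i$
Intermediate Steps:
$U = -33$
$N{\left(b \right)} = - \frac{12}{b}$ ($N{\left(b \right)} = - 2 \frac{6}{b} = - \frac{12}{b}$)
$K{\left(l,S \right)} = -33 + S$
$\sqrt{N{\left(A \right)} + K{\left(-15,T{\left(6,-11 \right)} \right)}} = \sqrt{- \frac{12}{199} - \left(33 - \sqrt{4 - 11}\right)} = \sqrt{\left(-12\right) \frac{1}{199} - \left(33 - \sqrt{-7}\right)} = \sqrt{- \frac{12}{199} - \left(33 - i \sqrt{7}\right)} = \sqrt{- \frac{6579}{199} + i \sqrt{7}}$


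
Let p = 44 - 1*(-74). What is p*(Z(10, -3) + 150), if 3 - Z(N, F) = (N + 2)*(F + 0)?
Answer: 22302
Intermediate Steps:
Z(N, F) = 3 - F*(2 + N) (Z(N, F) = 3 - (N + 2)*(F + 0) = 3 - (2 + N)*F = 3 - F*(2 + N))
p = 118 (p = 44 + 74 = 118)
p*(Z(10, -3) + 150) = 118*((3 - 2*(-3) - 1*(-3)*10) + 150) = 118*((3 + 6 + 30) + 150) = 118*(39 + 150) = 118*189 = 22302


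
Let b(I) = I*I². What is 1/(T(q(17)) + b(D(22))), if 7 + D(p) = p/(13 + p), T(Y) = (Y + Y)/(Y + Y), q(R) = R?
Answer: -42875/11046692 ≈ -0.0038813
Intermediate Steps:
T(Y) = 1 (T(Y) = (2*Y)/((2*Y)) = (2*Y)*(1/(2*Y)) = 1)
D(p) = -7 + p/(13 + p)
b(I) = I³
1/(T(q(17)) + b(D(22))) = 1/(1 + ((-91 - 6*22)/(13 + 22))³) = 1/(1 + ((-91 - 132)/35)³) = 1/(1 + ((1/35)*(-223))³) = 1/(1 + (-223/35)³) = 1/(1 - 11089567/42875) = 1/(-11046692/42875) = -42875/11046692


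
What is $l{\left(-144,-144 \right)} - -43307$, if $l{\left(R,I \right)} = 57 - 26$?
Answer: $43338$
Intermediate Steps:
$l{\left(R,I \right)} = 31$ ($l{\left(R,I \right)} = 57 - 26 = 31$)
$l{\left(-144,-144 \right)} - -43307 = 31 - -43307 = 31 + 43307 = 43338$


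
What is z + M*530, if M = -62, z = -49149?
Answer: -82009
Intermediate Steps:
z + M*530 = -49149 - 62*530 = -49149 - 32860 = -82009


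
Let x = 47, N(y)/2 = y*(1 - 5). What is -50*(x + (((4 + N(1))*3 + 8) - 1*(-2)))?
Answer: -2250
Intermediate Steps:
N(y) = -8*y (N(y) = 2*(y*(1 - 5)) = 2*(y*(-4)) = 2*(-4*y) = -8*y)
-50*(x + (((4 + N(1))*3 + 8) - 1*(-2))) = -50*(47 + (((4 - 8*1)*3 + 8) - 1*(-2))) = -50*(47 + (((4 - 8)*3 + 8) + 2)) = -50*(47 + ((-4*3 + 8) + 2)) = -50*(47 + ((-12 + 8) + 2)) = -50*(47 + (-4 + 2)) = -50*(47 - 2) = -50*45 = -2250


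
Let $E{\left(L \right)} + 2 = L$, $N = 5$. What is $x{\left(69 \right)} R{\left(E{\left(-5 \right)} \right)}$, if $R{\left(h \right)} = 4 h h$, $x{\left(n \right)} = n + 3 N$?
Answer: $16464$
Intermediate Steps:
$E{\left(L \right)} = -2 + L$
$x{\left(n \right)} = 15 + n$ ($x{\left(n \right)} = n + 3 \cdot 5 = n + 15 = 15 + n$)
$R{\left(h \right)} = 4 h^{2}$
$x{\left(69 \right)} R{\left(E{\left(-5 \right)} \right)} = \left(15 + 69\right) 4 \left(-2 - 5\right)^{2} = 84 \cdot 4 \left(-7\right)^{2} = 84 \cdot 4 \cdot 49 = 84 \cdot 196 = 16464$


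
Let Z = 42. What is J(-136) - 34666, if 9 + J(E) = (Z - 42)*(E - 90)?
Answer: -34675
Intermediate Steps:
J(E) = -9 (J(E) = -9 + (42 - 42)*(E - 90) = -9 + 0*(-90 + E) = -9 + 0 = -9)
J(-136) - 34666 = -9 - 34666 = -34675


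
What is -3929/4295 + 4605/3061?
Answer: 7751806/13146995 ≈ 0.58963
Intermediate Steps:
-3929/4295 + 4605/3061 = 7751806/13146995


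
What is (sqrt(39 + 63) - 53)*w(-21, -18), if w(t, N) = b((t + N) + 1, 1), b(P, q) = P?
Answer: 2014 - 38*sqrt(102) ≈ 1630.2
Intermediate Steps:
w(t, N) = 1 + N + t (w(t, N) = (t + N) + 1 = (N + t) + 1 = 1 + N + t)
(sqrt(39 + 63) - 53)*w(-21, -18) = (sqrt(39 + 63) - 53)*(1 - 18 - 21) = (sqrt(102) - 53)*(-38) = (-53 + sqrt(102))*(-38) = 2014 - 38*sqrt(102)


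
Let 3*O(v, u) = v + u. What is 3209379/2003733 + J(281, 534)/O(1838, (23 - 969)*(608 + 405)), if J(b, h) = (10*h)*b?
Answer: -33057788384/10647169251 ≈ -3.1048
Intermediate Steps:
J(b, h) = 10*b*h
O(v, u) = u/3 + v/3 (O(v, u) = (v + u)/3 = (u + v)/3 = u/3 + v/3)
3209379/2003733 + J(281, 534)/O(1838, (23 - 969)*(608 + 405)) = 3209379/2003733 + (10*281*534)/(((23 - 969)*(608 + 405))/3 + (⅓)*1838) = 3209379*(1/2003733) + 1500540/((-946*1013)/3 + 1838/3) = 1069793/667911 + 1500540/((⅓)*(-958298) + 1838/3) = 1069793/667911 + 1500540/(-958298/3 + 1838/3) = 1069793/667911 + 1500540/(-318820) = 1069793/667911 + 1500540*(-1/318820) = 1069793/667911 - 75027/15941 = -33057788384/10647169251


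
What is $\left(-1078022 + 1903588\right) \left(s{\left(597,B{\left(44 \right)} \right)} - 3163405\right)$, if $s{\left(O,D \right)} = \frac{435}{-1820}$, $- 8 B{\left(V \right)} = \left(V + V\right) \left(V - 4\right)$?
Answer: $- \frac{67901595048283}{26} \approx -2.6116 \cdot 10^{12}$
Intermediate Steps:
$B{\left(V \right)} = - \frac{V \left(-4 + V\right)}{4}$ ($B{\left(V \right)} = - \frac{\left(V + V\right) \left(V - 4\right)}{8} = - \frac{2 V \left(-4 + V\right)}{8} = - \frac{V \left(-4 + V\right)}{4}$)
$s{\left(O,D \right)} = - \frac{87}{364}$ ($s{\left(O,D \right)} = 435 \left(- \frac{1}{1820}\right) = - \frac{87}{364}$)
$\left(-1078022 + 1903588\right) \left(s{\left(597,B{\left(44 \right)} \right)} - 3163405\right) = \left(-1078022 + 1903588\right) \left(- \frac{87}{364} - 3163405\right) = 825566 \left(- \frac{1151479507}{364}\right) = - \frac{67901595048283}{26}$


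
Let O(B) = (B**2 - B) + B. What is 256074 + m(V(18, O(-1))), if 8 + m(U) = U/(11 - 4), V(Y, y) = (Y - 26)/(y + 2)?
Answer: 5377378/21 ≈ 2.5607e+5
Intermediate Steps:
O(B) = B**2
V(Y, y) = (-26 + Y)/(2 + y)
m(U) = -8 + U/7 (m(U) = -8 + U/(11 - 4) = -8 + U/7)
256074 + m(V(18, O(-1))) = 256074 + (-8 + ((-26 + 18)/(2 + (-1)**2))/7) = 256074 + (-8 + (-8/(2 + 1))/7) = 256074 + (-8 + (-8/3)/7) = 256074 + (-8 + ((1/3)*(-8))/7) = 256074 + (-8 + (1/7)*(-8/3)) = 256074 + (-8 - 8/21) = 256074 - 176/21 = 5377378/21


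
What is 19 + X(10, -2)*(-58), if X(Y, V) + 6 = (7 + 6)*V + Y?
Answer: 1295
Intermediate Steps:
X(Y, V) = -6 + Y + 13*V (X(Y, V) = -6 + ((7 + 6)*V + Y) = -6 + (13*V + Y) = -6 + (Y + 13*V) = -6 + Y + 13*V)
19 + X(10, -2)*(-58) = 19 + (-6 + 10 + 13*(-2))*(-58) = 19 + (-6 + 10 - 26)*(-58) = 19 - 22*(-58) = 19 + 1276 = 1295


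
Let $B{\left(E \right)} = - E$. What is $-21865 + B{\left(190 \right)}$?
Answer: $-22055$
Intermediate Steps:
$-21865 + B{\left(190 \right)} = -21865 - 190 = -22055$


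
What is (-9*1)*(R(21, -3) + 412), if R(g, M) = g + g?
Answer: -4086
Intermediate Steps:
R(g, M) = 2*g
(-9*1)*(R(21, -3) + 412) = (-9*1)*(2*21 + 412) = -9*(42 + 412) = -9*454 = -4086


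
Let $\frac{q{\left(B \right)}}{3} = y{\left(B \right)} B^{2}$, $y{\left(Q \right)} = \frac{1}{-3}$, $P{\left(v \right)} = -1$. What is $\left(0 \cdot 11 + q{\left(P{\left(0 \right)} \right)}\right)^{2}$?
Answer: $1$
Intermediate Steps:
$y{\left(Q \right)} = - \frac{1}{3}$
$q{\left(B \right)} = - B^{2}$ ($q{\left(B \right)} = 3 \left(- \frac{B^{2}}{3}\right) = - B^{2}$)
$\left(0 \cdot 11 + q{\left(P{\left(0 \right)} \right)}\right)^{2} = \left(0 \cdot 11 - \left(-1\right)^{2}\right)^{2} = \left(0 - 1\right)^{2} = \left(-1\right)^{2} = 1$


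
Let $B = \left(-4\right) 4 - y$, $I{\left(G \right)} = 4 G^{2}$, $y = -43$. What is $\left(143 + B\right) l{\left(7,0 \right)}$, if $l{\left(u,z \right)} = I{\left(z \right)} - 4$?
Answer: $-680$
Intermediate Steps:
$B = 27$ ($B = \left(-4\right) 4 - -43 = -16 + 43 = 27$)
$l{\left(u,z \right)} = -4 + 4 z^{2}$ ($l{\left(u,z \right)} = 4 z^{2} - 4 = -4 + 4 z^{2}$)
$\left(143 + B\right) l{\left(7,0 \right)} = \left(143 + 27\right) \left(-4 + 4 \cdot 0^{2}\right) = 170 \left(-4 + 4 \cdot 0\right) = 170 \left(-4 + 0\right) = 170 \left(-4\right) = -680$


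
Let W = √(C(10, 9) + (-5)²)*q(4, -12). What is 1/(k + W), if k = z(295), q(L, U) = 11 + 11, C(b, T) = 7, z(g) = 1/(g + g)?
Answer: -590/5391372799 + 30632800*√2/5391372799 ≈ 0.0080352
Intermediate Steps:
z(g) = 1/(2*g)
q(L, U) = 22
k = 1/590 (k = (½)/295 = (½)*(1/295) = 1/590 ≈ 0.0016949)
W = 88*√2 (W = √(7 + (-5)²)*22 = √(7 + 25)*22 = √32*22 = (4*√2)*22 = 88*√2 ≈ 124.45)
1/(k + W) = 1/(1/590 + 88*√2)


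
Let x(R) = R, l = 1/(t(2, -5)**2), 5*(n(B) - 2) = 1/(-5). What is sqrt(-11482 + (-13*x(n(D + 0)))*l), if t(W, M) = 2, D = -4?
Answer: I*sqrt(1148837)/10 ≈ 107.18*I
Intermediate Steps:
n(B) = 49/25 (n(B) = 2 + (1/5)/(-5) = 2 + (1/5)*(-1/5) = 2 - 1/25 = 49/25)
l = 1/4 (l = 1/(2**2) = 1/4 ≈ 0.25000)
sqrt(-11482 + (-13*x(n(D + 0)))*l) = sqrt(-11482 - 13*49/25*(1/4)) = sqrt(-11482 - 637/25*1/4) = sqrt(-11482 - 637/100) = sqrt(-1148837/100) = I*sqrt(1148837)/10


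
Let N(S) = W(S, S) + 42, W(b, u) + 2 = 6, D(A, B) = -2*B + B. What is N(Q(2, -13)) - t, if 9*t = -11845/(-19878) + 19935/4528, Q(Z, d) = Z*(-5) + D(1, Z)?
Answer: 18406618843/405034128 ≈ 45.445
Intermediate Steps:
D(A, B) = -B
W(b, u) = 4 (W(b, u) = -2 + 6 = 4)
Q(Z, d) = -6*Z (Q(Z, d) = Z*(-5) - Z = -5*Z - Z = -6*Z)
N(S) = 46 (N(S) = 4 + 42 = 46)
t = 224951045/405034128 (t = (-11845/(-19878) + 19935/4528)/9 = (-11845*(-1/19878) + 19935*(1/4528))/9 = (11845/19878 + 19935/4528)/9 = (⅑)*(224951045/45003792) = 224951045/405034128 ≈ 0.55539)
N(Q(2, -13)) - t = 46 - 1*224951045/405034128 = 46 - 224951045/405034128 = 18406618843/405034128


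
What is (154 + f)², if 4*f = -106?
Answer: 65025/4 ≈ 16256.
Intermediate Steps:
f = -53/2 (f = (¼)*(-106) = -53/2 ≈ -26.500)
(154 + f)² = (154 - 53/2)² = (255/2)² = 65025/4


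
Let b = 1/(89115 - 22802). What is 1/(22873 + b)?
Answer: 66313/1516777250 ≈ 4.3720e-5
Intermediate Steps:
b = 1/66313 ≈ 1.5080e-5
1/(22873 + b) = 1/(22873 + 1/66313) = 1/(1516777250/66313) = 66313/1516777250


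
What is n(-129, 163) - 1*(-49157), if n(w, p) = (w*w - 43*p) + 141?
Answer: 58930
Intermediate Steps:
n(w, p) = 141 + w² - 43*p (n(w, p) = (w² - 43*p) + 141 = 141 + w² - 43*p)
n(-129, 163) - 1*(-49157) = (141 + (-129)² - 43*163) - 1*(-49157) = (141 + 16641 - 7009) + 49157 = 9773 + 49157 = 58930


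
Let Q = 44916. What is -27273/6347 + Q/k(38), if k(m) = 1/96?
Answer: 27367830519/6347 ≈ 4.3119e+6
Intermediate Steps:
k(m) = 1/96
-27273/6347 + Q/k(38) = -27273/6347 + 44916/(1/96) = -27273*1/6347 + 44916*96 = -27273/6347 + 4311936 = 27367830519/6347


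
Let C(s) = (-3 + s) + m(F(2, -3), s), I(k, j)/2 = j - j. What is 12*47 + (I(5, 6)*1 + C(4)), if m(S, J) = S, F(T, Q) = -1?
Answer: 564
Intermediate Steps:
I(k, j) = 0 (I(k, j) = 2*(j - j) = 2*0 = 0)
C(s) = -4 + s (C(s) = (-3 + s) - 1 = -4 + s)
12*47 + (I(5, 6)*1 + C(4)) = 12*47 + (0*1 + (-4 + 4)) = 564 + (0 + 0) = 564 + 0 = 564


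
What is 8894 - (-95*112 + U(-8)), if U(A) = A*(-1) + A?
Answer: 19534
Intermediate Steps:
U(A) = 0 (U(A) = -A + A = 0)
8894 - (-95*112 + U(-8)) = 8894 - (-95*112 + 0) = 8894 - (-10640 + 0) = 8894 - 1*(-10640) = 8894 + 10640 = 19534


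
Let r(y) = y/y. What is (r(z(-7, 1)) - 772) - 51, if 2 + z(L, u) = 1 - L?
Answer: -822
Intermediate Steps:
z(L, u) = -1 - L (z(L, u) = -2 + (1 - L) = -1 - L)
r(y) = 1
(r(z(-7, 1)) - 772) - 51 = (1 - 772) - 51 = -771 - 51 = -822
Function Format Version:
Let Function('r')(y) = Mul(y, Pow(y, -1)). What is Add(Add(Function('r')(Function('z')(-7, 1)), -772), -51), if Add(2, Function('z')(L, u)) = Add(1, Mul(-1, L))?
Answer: -822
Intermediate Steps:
Function('z')(L, u) = Add(-1, Mul(-1, L)) (Function('z')(L, u) = Add(-2, Add(1, Mul(-1, L))) = Add(-1, Mul(-1, L)))
Function('r')(y) = 1
Add(Add(Function('r')(Function('z')(-7, 1)), -772), -51) = Add(Add(1, -772), -51) = Add(-771, -51) = -822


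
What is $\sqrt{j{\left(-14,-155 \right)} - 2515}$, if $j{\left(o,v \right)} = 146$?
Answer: $i \sqrt{2369} \approx 48.672 i$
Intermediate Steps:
$\sqrt{j{\left(-14,-155 \right)} - 2515} = \sqrt{146 - 2515} = \sqrt{-2369} = i \sqrt{2369}$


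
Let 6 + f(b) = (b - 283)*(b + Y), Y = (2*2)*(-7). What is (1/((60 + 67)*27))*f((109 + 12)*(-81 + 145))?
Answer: 19189690/1143 ≈ 16789.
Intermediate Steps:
Y = -28 (Y = 4*(-7) = -28)
f(b) = -6 + (-283 + b)*(-28 + b) (f(b) = -6 + (b - 283)*(b - 28) = -6 + (-283 + b)*(-28 + b))
(1/((60 + 67)*27))*f((109 + 12)*(-81 + 145)) = (1/((60 + 67)*27))*(7918 + ((109 + 12)*(-81 + 145))² - 311*(109 + 12)*(-81 + 145)) = ((1/27)/127)*(7918 + (121*64)² - 37631*64) = ((1/127)*(1/27))*(7918 + 7744² - 311*7744) = (7918 + 59969536 - 2408384)/3429 = (1/3429)*57569070 = 19189690/1143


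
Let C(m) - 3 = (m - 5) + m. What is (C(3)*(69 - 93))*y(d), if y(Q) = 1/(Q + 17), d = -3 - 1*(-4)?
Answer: -16/3 ≈ -5.3333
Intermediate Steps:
C(m) = -2 + 2*m (C(m) = 3 + ((m - 5) + m) = 3 + ((-5 + m) + m) = 3 + (-5 + 2*m) = -2 + 2*m)
d = 1 (d = -3 + 4 = 1)
y(Q) = 1/(17 + Q)
(C(3)*(69 - 93))*y(d) = ((-2 + 2*3)*(69 - 93))/(17 + 1) = ((-2 + 6)*(-24))/18 = (4*(-24))*(1/18) = -96*1/18 = -16/3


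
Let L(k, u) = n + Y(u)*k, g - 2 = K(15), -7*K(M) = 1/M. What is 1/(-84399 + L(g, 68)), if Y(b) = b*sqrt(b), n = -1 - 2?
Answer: -465266025/39262515689954 - 746130*sqrt(17)/19631257844977 ≈ -1.2007e-5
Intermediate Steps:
n = -3
Y(b) = b**(3/2)
K(M) = -1/(7*M)
g = 209/105 (g = 2 - 1/7/15 = 2 - 1/7*1/15 = 2 - 1/105 = 209/105 ≈ 1.9905)
L(k, u) = -3 + k*u**(3/2) (L(k, u) = -3 + u**(3/2)*k = -3 + k*u**(3/2))
1/(-84399 + L(g, 68)) = 1/(-84399 + (-3 + 209*68**(3/2)/105)) = 1/(-84399 + (-3 + 209*(136*sqrt(17))/105)) = 1/(-84399 + (-3 + 28424*sqrt(17)/105)) = 1/(-84402 + 28424*sqrt(17)/105)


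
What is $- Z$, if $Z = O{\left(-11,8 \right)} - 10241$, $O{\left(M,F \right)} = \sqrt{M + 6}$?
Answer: $10241 - i \sqrt{5} \approx 10241.0 - 2.2361 i$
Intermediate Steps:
$O{\left(M,F \right)} = \sqrt{6 + M}$
$Z = -10241 + i \sqrt{5}$ ($Z = \sqrt{6 - 11} - 10241 = \sqrt{-5} - 10241 = i \sqrt{5} - 10241 = -10241 + i \sqrt{5} \approx -10241.0 + 2.2361 i$)
$- Z = - (-10241 + i \sqrt{5}) = 10241 - i \sqrt{5}$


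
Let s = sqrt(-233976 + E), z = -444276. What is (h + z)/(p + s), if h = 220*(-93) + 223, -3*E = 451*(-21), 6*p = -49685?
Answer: 138475970430/2476908709 + 16722468*I*sqrt(230819)/2476908709 ≈ 55.907 + 3.2436*I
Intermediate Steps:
p = -49685/6 (p = (1/6)*(-49685) = -49685/6 ≈ -8280.8)
E = 3157 (E = -451*(-21)/3 = -1/3*(-9471) = 3157)
s = I*sqrt(230819) (s = sqrt(-233976 + 3157) = sqrt(-230819) = I*sqrt(230819) ≈ 480.44*I)
h = -20237 (h = -20460 + 223 = -20237)
(h + z)/(p + s) = (-20237 - 444276)/(-49685/6 + I*sqrt(230819)) = -464513/(-49685/6 + I*sqrt(230819))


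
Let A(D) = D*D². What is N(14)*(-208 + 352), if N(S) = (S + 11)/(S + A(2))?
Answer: 1800/11 ≈ 163.64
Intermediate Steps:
A(D) = D³
N(S) = (11 + S)/(8 + S) (N(S) = (S + 11)/(S + 2³) = (11 + S)/(S + 8) = (11 + S)/(8 + S))
N(14)*(-208 + 352) = ((11 + 14)/(8 + 14))*(-208 + 352) = (25/22)*144 = 1800/11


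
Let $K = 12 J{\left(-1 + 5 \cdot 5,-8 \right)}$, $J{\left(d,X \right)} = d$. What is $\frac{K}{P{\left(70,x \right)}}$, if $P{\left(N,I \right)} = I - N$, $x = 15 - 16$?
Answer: $- \frac{288}{71} \approx -4.0563$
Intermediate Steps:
$x = -1$
$K = 288$ ($K = 12 \left(-1 + 5 \cdot 5\right) = 12 \left(-1 + 25\right) = 12 \cdot 24 = 288$)
$\frac{K}{P{\left(70,x \right)}} = \frac{288}{-1 - 70} = \frac{288}{-71} = 288 \left(- \frac{1}{71}\right) = - \frac{288}{71}$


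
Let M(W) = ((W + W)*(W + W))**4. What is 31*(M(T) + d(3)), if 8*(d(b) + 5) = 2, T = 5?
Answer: 12399999411/4 ≈ 3.1000e+9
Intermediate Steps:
d(b) = -19/4 (d(b) = -5 + (1/8)*2 = -5 + 1/4 = -19/4)
M(W) = 256*W**8 (M(W) = ((2*W)*(2*W))**4 = (4*W**2)**4 = 256*W**8)
31*(M(T) + d(3)) = 31*(256*5**8 - 19/4) = 31*(256*390625 - 19/4) = 31*(100000000 - 19/4) = 31*(399999981/4) = 12399999411/4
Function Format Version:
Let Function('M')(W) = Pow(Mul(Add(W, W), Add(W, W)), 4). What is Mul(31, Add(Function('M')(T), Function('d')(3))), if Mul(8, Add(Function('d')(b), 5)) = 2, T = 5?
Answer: Rational(12399999411, 4) ≈ 3.1000e+9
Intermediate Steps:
Function('d')(b) = Rational(-19, 4) (Function('d')(b) = Add(-5, Mul(Rational(1, 8), 2)) = Add(-5, Rational(1, 4)) = Rational(-19, 4))
Function('M')(W) = Mul(256, Pow(W, 8)) (Function('M')(W) = Pow(Mul(Mul(2, W), Mul(2, W)), 4) = Pow(Mul(4, Pow(W, 2)), 4) = Mul(256, Pow(W, 8)))
Mul(31, Add(Function('M')(T), Function('d')(3))) = Mul(31, Add(Mul(256, Pow(5, 8)), Rational(-19, 4))) = Mul(31, Add(Mul(256, 390625), Rational(-19, 4))) = Mul(31, Add(100000000, Rational(-19, 4))) = Mul(31, Rational(399999981, 4)) = Rational(12399999411, 4)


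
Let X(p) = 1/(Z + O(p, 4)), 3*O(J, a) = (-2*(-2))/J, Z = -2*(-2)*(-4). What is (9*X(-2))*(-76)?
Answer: 1026/25 ≈ 41.040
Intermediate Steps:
Z = -16 (Z = 4*(-4) = -16)
O(J, a) = 4/(3*J) (O(J, a) = ((-2*(-2))/J)/3 = (4/J)/3 = 4/(3*J))
X(p) = 1/(-16 + 4/(3*p))
(9*X(-2))*(-76) = (9*(-3*(-2)/(-4 + 48*(-2))))*(-76) = (9*(-3*(-2)/(-4 - 96)))*(-76) = (9*(-3*(-2)/(-100)))*(-76) = (9*(-3*(-2)*(-1/100)))*(-76) = (9*(-3/50))*(-76) = -27/50*(-76) = 1026/25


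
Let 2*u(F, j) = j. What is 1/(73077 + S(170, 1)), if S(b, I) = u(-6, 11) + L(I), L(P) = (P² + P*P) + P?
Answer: 2/146171 ≈ 1.3683e-5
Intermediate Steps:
u(F, j) = j/2
L(P) = P + 2*P² (L(P) = (P² + P²) + P = 2*P² + P = P + 2*P²)
S(b, I) = 11/2 + I*(1 + 2*I) (S(b, I) = (½)*11 + I*(1 + 2*I) = 11/2 + I*(1 + 2*I))
1/(73077 + S(170, 1)) = 1/(73077 + (11/2 + 1 + 2*1²)) = 1/(73077 + (11/2 + 1 + 2*1)) = 1/(73077 + (11/2 + 1 + 2)) = 1/(73077 + 17/2) = 1/(146171/2) = 2/146171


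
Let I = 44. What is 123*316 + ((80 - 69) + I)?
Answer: 38923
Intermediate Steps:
123*316 + ((80 - 69) + I) = 123*316 + ((80 - 69) + 44) = 38868 + (11 + 44) = 38868 + 55 = 38923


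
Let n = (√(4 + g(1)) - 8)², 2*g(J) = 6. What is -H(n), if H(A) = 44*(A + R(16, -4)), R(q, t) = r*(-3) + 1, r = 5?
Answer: -2508 + 704*√7 ≈ -645.39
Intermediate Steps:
g(J) = 3 (g(J) = (½)*6 = 3)
R(q, t) = -14 (R(q, t) = 5*(-3) + 1 = -15 + 1 = -14)
n = (-8 + √7)² (n = (√(4 + 3) - 8)² = (√7 - 8)² = (-8 + √7)² ≈ 28.668)
H(A) = -616 + 44*A (H(A) = 44*(A - 14) = 44*(-14 + A) = -616 + 44*A)
-H(n) = -(-616 + 44*(8 - √7)²) = 616 - 44*(8 - √7)²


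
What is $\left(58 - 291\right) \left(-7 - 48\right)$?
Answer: $12815$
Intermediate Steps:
$\left(58 - 291\right) \left(-7 - 48\right) = \left(-233\right) \left(-55\right) = 12815$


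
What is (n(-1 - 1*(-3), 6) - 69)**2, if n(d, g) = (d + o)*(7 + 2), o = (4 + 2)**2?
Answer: 74529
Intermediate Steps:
o = 36 (o = 6**2 = 36)
n(d, g) = 324 + 9*d (n(d, g) = (d + 36)*(7 + 2) = (36 + d)*9 = 324 + 9*d)
(n(-1 - 1*(-3), 6) - 69)**2 = ((324 + 9*(-1 - 1*(-3))) - 69)**2 = ((324 + 9*(-1 + 3)) - 69)**2 = ((324 + 9*2) - 69)**2 = ((324 + 18) - 69)**2 = (342 - 69)**2 = 273**2 = 74529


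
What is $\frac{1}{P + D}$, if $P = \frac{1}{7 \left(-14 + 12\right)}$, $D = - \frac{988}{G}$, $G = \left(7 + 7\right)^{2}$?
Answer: $- \frac{98}{501} \approx -0.19561$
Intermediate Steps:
$G = 196$ ($G = 14^{2} = 196$)
$D = - \frac{247}{49}$ ($D = - \frac{988}{196} = \left(-988\right) \frac{1}{196} = - \frac{247}{49} \approx -5.0408$)
$P = - \frac{1}{14}$ ($P = \frac{1}{7 \left(-2\right)} = \frac{1}{-14} = - \frac{1}{14} \approx -0.071429$)
$\frac{1}{P + D} = \frac{1}{- \frac{1}{14} - \frac{247}{49}} = \frac{1}{- \frac{501}{98}} = - \frac{98}{501}$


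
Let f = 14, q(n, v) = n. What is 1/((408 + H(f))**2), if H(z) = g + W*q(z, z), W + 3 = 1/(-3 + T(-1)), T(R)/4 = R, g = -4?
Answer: 1/129600 ≈ 7.7161e-6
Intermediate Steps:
T(R) = 4*R
W = -22/7 (W = -3 + 1/(-3 + 4*(-1)) = -3 + 1/(-3 - 4) = -3 + 1/(-7) = -3 - 1/7 = -22/7 ≈ -3.1429)
H(z) = -4 - 22*z/7
1/((408 + H(f))**2) = 1/((408 + (-4 - 22/7*14))**2) = 1/((408 + (-4 - 44))**2) = 1/((408 - 48)**2) = 1/(360**2) = 1/129600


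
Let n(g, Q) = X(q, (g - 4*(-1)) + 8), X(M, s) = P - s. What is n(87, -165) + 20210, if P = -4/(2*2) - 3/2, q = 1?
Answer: 40217/2 ≈ 20109.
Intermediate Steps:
P = -5/2 (P = -4/4 - 3*1/2 = -4*1/4 - 3/2 = -1 - 3/2 = -5/2 ≈ -2.5000)
X(M, s) = -5/2 - s
n(g, Q) = -29/2 - g (n(g, Q) = -5/2 - ((g - 4*(-1)) + 8) = -5/2 - ((g + 4) + 8) = -5/2 - ((4 + g) + 8) = -5/2 - (12 + g) = -5/2 + (-12 - g) = -29/2 - g)
n(87, -165) + 20210 = (-29/2 - 1*87) + 20210 = (-29/2 - 87) + 20210 = -203/2 + 20210 = 40217/2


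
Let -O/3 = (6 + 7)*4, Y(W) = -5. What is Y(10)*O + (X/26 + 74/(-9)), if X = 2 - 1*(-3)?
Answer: 180641/234 ≈ 771.97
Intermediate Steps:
X = 5 (X = 2 + 3 = 5)
O = -156 (O = -3*(6 + 7)*4 = -39*4 = -3*52 = -156)
Y(10)*O + (X/26 + 74/(-9)) = -5*(-156) + (5/26 + 74/(-9)) = 780 + (5*(1/26) + 74*(-⅑)) = 780 + (5/26 - 74/9) = 780 - 1879/234 = 180641/234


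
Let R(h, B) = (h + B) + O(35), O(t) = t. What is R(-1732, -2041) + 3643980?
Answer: 3640242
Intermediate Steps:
R(h, B) = 35 + B + h (R(h, B) = (h + B) + 35 = (B + h) + 35 = 35 + B + h)
R(-1732, -2041) + 3643980 = (35 - 2041 - 1732) + 3643980 = -3738 + 3643980 = 3640242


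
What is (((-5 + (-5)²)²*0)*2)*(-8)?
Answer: 0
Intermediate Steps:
(((-5 + (-5)²)²*0)*2)*(-8) = (((-5 + 25)²*0)*2)*(-8) = ((20²*0)*2)*(-8) = ((400*0)*2)*(-8) = (0*2)*(-8) = 0*(-8) = 0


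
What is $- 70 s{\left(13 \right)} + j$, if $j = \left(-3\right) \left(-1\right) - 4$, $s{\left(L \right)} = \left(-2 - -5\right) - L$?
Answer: $699$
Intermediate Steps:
$s{\left(L \right)} = 3 - L$ ($s{\left(L \right)} = \left(-2 + 5\right) - L = 3 - L$)
$j = -1$ ($j = 3 - 4 = -1$)
$- 70 s{\left(13 \right)} + j = - 70 \left(3 - 13\right) - 1 = \left(-70\right) \left(-10\right) - 1 = 700 - 1 = 699$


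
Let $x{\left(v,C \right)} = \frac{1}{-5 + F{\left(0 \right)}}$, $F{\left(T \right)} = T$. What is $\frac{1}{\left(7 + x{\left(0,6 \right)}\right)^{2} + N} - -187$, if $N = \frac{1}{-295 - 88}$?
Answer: $\frac{82798776}{442723} \approx 187.02$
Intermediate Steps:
$x{\left(v,C \right)} = - \frac{1}{5}$ ($x{\left(v,C \right)} = \frac{1}{-5 + 0} = \frac{1}{-5} = - \frac{1}{5}$)
$N = - \frac{1}{383}$ ($N = \frac{1}{-383} = - \frac{1}{383} \approx -0.002611$)
$\frac{1}{\left(7 + x{\left(0,6 \right)}\right)^{2} + N} - -187 = \frac{1}{\left(7 - \frac{1}{5}\right)^{2} - \frac{1}{383}} - -187 = \frac{1}{\left(\frac{34}{5}\right)^{2} - \frac{1}{383}} + 187 = \frac{1}{\frac{1156}{25} - \frac{1}{383}} + 187 = \frac{1}{\frac{442723}{9575}} + 187 = \frac{9575}{442723} + 187 = \frac{82798776}{442723}$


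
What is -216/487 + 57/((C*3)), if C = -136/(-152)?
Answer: 172135/8279 ≈ 20.792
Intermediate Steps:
C = 17/19 (C = -136*(-1/152) = 17/19 ≈ 0.89474)
-216/487 + 57/((C*3)) = -216/487 + 57/(((17/19)*3)) = -216*1/487 + 57/(51/19) = -216/487 + 57*(19/51) = -216/487 + 361/17 = 172135/8279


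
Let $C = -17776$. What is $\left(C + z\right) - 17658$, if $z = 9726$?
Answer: $-25708$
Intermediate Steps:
$\left(C + z\right) - 17658 = \left(-17776 + 9726\right) - 17658 = -8050 - 17658 = -25708$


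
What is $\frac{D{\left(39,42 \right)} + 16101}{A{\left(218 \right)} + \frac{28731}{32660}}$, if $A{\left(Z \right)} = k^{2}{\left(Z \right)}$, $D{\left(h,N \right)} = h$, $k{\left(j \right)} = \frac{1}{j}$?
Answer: $\frac{782857505550}{42670147} \approx 18347.0$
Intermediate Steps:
$A{\left(Z \right)} = \frac{1}{Z^{2}}$ ($A{\left(Z \right)} = \left(\frac{1}{Z}\right)^{2} = \frac{1}{Z^{2}}$)
$\frac{D{\left(39,42 \right)} + 16101}{A{\left(218 \right)} + \frac{28731}{32660}} = \frac{39 + 16101}{\frac{1}{47524} + \frac{28731}{32660}} = \frac{16140}{\frac{1}{47524} + 28731 \cdot \frac{1}{32660}} = \frac{16140}{\frac{1}{47524} + \frac{28731}{32660}} = \frac{16140}{\frac{85340294}{97008365}} = 16140 \cdot \frac{97008365}{85340294} = \frac{782857505550}{42670147}$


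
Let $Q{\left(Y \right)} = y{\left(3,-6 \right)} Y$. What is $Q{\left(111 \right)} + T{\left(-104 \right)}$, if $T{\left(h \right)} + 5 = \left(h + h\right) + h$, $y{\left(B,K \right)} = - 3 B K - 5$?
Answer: $5122$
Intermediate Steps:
$y{\left(B,K \right)} = -5 - 3 B K$ ($y{\left(B,K \right)} = - 3 B K - 5 = -5 - 3 B K$)
$T{\left(h \right)} = -5 + 3 h$ ($T{\left(h \right)} = -5 + \left(\left(h + h\right) + h\right) = -5 + \left(2 h + h\right) = -5 + 3 h$)
$Q{\left(Y \right)} = 49 Y$ ($Q{\left(Y \right)} = \left(-5 - 9 \left(-6\right)\right) Y = \left(-5 + 54\right) Y = 49 Y$)
$Q{\left(111 \right)} + T{\left(-104 \right)} = 49 \cdot 111 + \left(-5 + 3 \left(-104\right)\right) = 5439 - 317 = 5122$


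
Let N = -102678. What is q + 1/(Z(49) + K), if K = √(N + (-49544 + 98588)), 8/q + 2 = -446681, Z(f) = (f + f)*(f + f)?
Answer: 253687138/2944612505525 - I*√53634/92290450 ≈ 8.6153e-5 - 2.5094e-6*I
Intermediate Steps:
Z(f) = 4*f² (Z(f) = (2*f)*(2*f) = 4*f²)
q = -8/446683 (q = 8/(-2 - 446681) = 8/(-446683) = 8*(-1/446683) = -8/446683 ≈ -1.7910e-5)
K = I*√53634 (K = √(-102678 + (-49544 + 98588)) = √(-102678 + 49044) = √(-53634) = I*√53634 ≈ 231.59*I)
q + 1/(Z(49) + K) = -8/446683 + 1/(4*49² + I*√53634) = -8/446683 + 1/(4*2401 + I*√53634) = -8/446683 + 1/(9604 + I*√53634)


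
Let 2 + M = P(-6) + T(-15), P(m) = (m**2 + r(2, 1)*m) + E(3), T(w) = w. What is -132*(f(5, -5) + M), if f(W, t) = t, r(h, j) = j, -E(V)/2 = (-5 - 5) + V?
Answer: -2904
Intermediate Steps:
E(V) = 20 - 2*V (E(V) = -2*((-5 - 5) + V) = -2*(-10 + V) = 20 - 2*V)
P(m) = 14 + m + m**2 (P(m) = (m**2 + 1*m) + (20 - 2*3) = (m**2 + m) + (20 - 6) = (m + m**2) + 14 = 14 + m + m**2)
M = 27 (M = -2 + ((14 - 6 + (-6)**2) - 15) = -2 + ((14 - 6 + 36) - 15) = -2 + (44 - 15) = -2 + 29 = 27)
-132*(f(5, -5) + M) = -132*(-5 + 27) = -132*22 = -2904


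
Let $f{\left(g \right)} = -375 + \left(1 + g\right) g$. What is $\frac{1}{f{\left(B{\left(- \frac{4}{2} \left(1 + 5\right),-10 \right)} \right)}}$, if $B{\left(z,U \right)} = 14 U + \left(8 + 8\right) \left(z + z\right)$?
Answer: $\frac{1}{273677} \approx 3.6539 \cdot 10^{-6}$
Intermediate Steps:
$B{\left(z,U \right)} = 14 U + 32 z$ ($B{\left(z,U \right)} = 14 U + 16 \cdot 2 z = 14 U + 32 z$)
$f{\left(g \right)} = -375 + g \left(1 + g\right)$
$\frac{1}{f{\left(B{\left(- \frac{4}{2} \left(1 + 5\right),-10 \right)} \right)}} = \frac{1}{-375 + \left(14 \left(-10\right) + 32 - \frac{4}{2} \left(1 + 5\right)\right) + \left(14 \left(-10\right) + 32 - \frac{4}{2} \left(1 + 5\right)\right)^{2}} = \frac{1}{-375 + \left(-140 + 32 \left(-4\right) \frac{1}{2} \cdot 6\right) + \left(-140 + 32 \left(-4\right) \frac{1}{2} \cdot 6\right)^{2}} = \frac{1}{-375 + \left(-140 + 32 \left(\left(-2\right) 6\right)\right) + \left(-140 + 32 \left(\left(-2\right) 6\right)\right)^{2}} = \frac{1}{-375 + \left(-140 + 32 \left(-12\right)\right) + \left(-140 + 32 \left(-12\right)\right)^{2}} = \frac{1}{-375 - 524 + \left(-140 - 384\right)^{2}} = \frac{1}{-375 - 524 + \left(-524\right)^{2}} = \frac{1}{-375 - 524 + 274576} = \frac{1}{273677}$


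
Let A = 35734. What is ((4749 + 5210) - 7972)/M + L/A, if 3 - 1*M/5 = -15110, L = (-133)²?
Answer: 82804279/158837630 ≈ 0.52131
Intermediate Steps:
L = 17689
M = 75565 (M = 15 - 5*(-15110) = 15 + 75550 = 75565)
((4749 + 5210) - 7972)/M + L/A = ((4749 + 5210) - 7972)/75565 + 17689/35734 = (9959 - 7972)*(1/75565) + 17689*(1/35734) = 1987*(1/75565) + 17689/35734 = 1987/75565 + 17689/35734 = 82804279/158837630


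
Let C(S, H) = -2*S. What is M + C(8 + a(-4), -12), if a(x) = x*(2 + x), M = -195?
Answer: -227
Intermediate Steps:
M + C(8 + a(-4), -12) = -195 - 2*(8 - 4*(2 - 4)) = -195 - 2*(8 - 4*(-2)) = -195 - 2*(8 + 8) = -195 - 2*16 = -195 - 32 = -227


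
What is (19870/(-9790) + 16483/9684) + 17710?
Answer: 167898958309/9480636 ≈ 17710.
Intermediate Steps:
(19870/(-9790) + 16483/9684) + 17710 = (19870*(-1/9790) + 16483*(1/9684)) + 17710 = (-1987/979 + 16483/9684) + 17710 = -3105251/9480636 + 17710 = 167898958309/9480636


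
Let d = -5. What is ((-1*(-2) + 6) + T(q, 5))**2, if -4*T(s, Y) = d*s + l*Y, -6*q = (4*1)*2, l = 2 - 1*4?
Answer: 2809/36 ≈ 78.028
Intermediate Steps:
l = -2 (l = 2 - 4 = -2)
q = -4/3 (q = -4*1*2/6 = -2*2/3 = -1/6*8 = -4/3 ≈ -1.3333)
T(s, Y) = Y/2 + 5*s/4 (T(s, Y) = -(-5*s - 2*Y)/4 = Y/2 + 5*s/4)
((-1*(-2) + 6) + T(q, 5))**2 = ((-1*(-2) + 6) + ((1/2)*5 + (5/4)*(-4/3)))**2 = ((2 + 6) + (5/2 - 5/3))**2 = (8 + 5/6)**2 = (53/6)**2 = 2809/36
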